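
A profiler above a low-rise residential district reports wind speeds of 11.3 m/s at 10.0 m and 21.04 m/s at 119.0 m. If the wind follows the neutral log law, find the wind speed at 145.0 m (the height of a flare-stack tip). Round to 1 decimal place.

Log law: V ∝ ln(z/z₀). From the pair, with r = V₁/V₂ = 0.53707,
ln z₀ = (ln z₁ − r·ln z₂)/(1 − r) = (2.3026 − 0.53707×4.7791)/0.46293 = -0.5706 → z₀ = 0.5652 m
V₃ = V₁ · ln(z₃/z₀)/ln(z₁/z₀) = 11.3 × 5.5473/2.8732 = 21.8172 m/s

21.8 m/s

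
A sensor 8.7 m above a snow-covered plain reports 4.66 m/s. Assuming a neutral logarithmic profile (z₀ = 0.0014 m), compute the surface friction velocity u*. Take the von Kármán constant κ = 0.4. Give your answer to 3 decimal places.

Log law: V(z) = (u*/κ) · ln(z/z₀) ⇒ u* = κ · V / ln(z/z₀)
u* = 0.4 × 4.66 / ln(8.7/0.0014) = 0.4 × 4.66 / 8.7346
   = 1.8640 / 8.7346 = 0.2134 m/s

u* ≈ 0.213 m/s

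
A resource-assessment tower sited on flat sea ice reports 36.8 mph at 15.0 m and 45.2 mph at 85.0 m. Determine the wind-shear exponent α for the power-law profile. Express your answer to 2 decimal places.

Power law: V₂/V₁ = (z₂/z₁)^α ⇒ α = ln(V₂/V₁) / ln(z₂/z₁)
α = ln(45.2/36.8) / ln(85.0/15.0) = ln(1.2283) / ln(5.6667)
  = 0.20560 / 1.73460 = 0.11853

α ≈ 0.12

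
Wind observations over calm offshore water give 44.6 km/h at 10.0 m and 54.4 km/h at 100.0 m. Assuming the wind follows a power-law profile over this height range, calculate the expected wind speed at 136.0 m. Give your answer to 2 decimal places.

First find α: α = ln(V₂/V₁)/ln(z₂/z₁) = ln(54.4/44.6)/ln(100.0/10.0) = 0.19863/2.30259 = 0.0863
Extrapolate from 100.0 m to 136.0 m: V₃ = 54.4 × (136.0/100.0)^0.0863 = 54.4 × 1.0269 = 55.8623 km/h

55.86 km/h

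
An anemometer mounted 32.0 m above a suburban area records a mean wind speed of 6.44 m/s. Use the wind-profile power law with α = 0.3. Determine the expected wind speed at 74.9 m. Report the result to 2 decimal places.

8.31 m/s

Power-law profile: V₂ = V₁ · (z₂/z₁)^α
V₂ = 6.44 × (74.9/32.0)^0.3 = 6.44 × (2.3406)^0.3
    = 6.44 × 1.2906 = 8.3116 m/s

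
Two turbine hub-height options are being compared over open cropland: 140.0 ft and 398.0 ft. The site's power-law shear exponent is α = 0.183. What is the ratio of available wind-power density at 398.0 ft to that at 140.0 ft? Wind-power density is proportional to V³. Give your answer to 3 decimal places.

1.775

Speed ratio: V_B/V_A = (z_B/z_A)^α = (398.0/140.0)^0.183 = (2.8429)^0.183 = 1.21070
Power-density ratio: P_B/P_A = (V_B/V_A)³ = (1.21070)³ = 1.77465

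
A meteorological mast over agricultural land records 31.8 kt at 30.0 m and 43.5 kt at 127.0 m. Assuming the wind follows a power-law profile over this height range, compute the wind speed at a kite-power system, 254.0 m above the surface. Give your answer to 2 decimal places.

First find α: α = ln(V₂/V₁)/ln(z₂/z₁) = ln(43.5/31.8)/ln(127.0/30.0) = 0.31329/1.44299 = 0.2171
Extrapolate from 127.0 m to 254.0 m: V₃ = 43.5 × (254.0/127.0)^0.2171 = 43.5 × 1.1624 = 50.5647 kt

50.56 kt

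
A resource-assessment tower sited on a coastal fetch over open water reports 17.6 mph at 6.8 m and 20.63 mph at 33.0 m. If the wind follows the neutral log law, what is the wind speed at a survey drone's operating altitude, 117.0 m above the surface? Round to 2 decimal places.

23.06 mph

Log law: V ∝ ln(z/z₀). From the pair, with r = V₁/V₂ = 0.85313,
ln z₀ = (ln z₁ − r·ln z₂)/(1 − r) = (1.9169 − 0.85313×3.4965)/0.14687 = -7.2582 → z₀ = 0.0007044 m
V₃ = V₁ · ln(z₃/z₀)/ln(z₁/z₀) = 17.6 × 12.0204/9.1751 = 23.0578 mph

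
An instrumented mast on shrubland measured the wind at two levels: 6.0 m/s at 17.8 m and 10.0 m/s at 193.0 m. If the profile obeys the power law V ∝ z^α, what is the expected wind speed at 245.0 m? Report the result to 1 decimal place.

First find α: α = ln(V₂/V₁)/ln(z₂/z₁) = ln(10.0/6.0)/ln(193.0/17.8) = 0.51083/2.38349 = 0.2143
Extrapolate from 193.0 m to 245.0 m: V₃ = 10.0 × (245.0/193.0)^0.2143 = 10.0 × 1.0525 = 10.5246 m/s

10.5 m/s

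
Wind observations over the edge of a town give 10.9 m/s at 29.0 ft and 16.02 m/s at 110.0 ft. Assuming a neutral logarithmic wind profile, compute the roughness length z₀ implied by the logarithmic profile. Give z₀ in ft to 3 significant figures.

Log law: V(z) ∝ ln(z/z₀). With r = V₁/V₂ = 10.9/16.02 = 0.68040,
r · ln(z₂/z₀) = ln(z₁/z₀) ⇒ ln z₀ = (ln z₁ − r·ln z₂)/(1 − r)
ln z₀ = (3.36730 − 0.68040×4.70048) / 0.31960 = 0.5291
z₀ = exp(0.5291) = 1.697 ft

z₀ ≈ 1.70 ft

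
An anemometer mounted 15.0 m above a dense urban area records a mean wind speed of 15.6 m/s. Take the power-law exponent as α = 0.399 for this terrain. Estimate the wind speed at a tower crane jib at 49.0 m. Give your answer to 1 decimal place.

Power-law profile: V₂ = V₁ · (z₂/z₁)^α
V₂ = 15.6 × (49.0/15.0)^0.399 = 15.6 × (3.2667)^0.399
    = 15.6 × 1.6037 = 25.0180 m/s

25.0 m/s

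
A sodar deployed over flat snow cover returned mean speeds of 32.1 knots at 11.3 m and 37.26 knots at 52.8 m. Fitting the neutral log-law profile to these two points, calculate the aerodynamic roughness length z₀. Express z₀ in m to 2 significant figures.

Log law: V(z) ∝ ln(z/z₀). With r = V₁/V₂ = 32.1/37.26 = 0.86151,
r · ln(z₂/z₀) = ln(z₁/z₀) ⇒ ln z₀ = (ln z₁ − r·ln z₂)/(1 − r)
ln z₀ = (2.42480 − 0.86151×3.96651) / 0.13849 = -7.1661
z₀ = exp(-7.1661) = 0.0007724 m

z₀ ≈ 0.00077 m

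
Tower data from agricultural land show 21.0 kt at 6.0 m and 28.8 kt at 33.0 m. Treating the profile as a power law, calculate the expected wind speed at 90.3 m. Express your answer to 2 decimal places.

34.70 kt

First find α: α = ln(V₂/V₁)/ln(z₂/z₁) = ln(28.8/21.0)/ln(33.0/6.0) = 0.31585/1.70475 = 0.1853
Extrapolate from 33.0 m to 90.3 m: V₃ = 28.8 × (90.3/33.0)^0.1853 = 28.8 × 1.2050 = 34.7049 kt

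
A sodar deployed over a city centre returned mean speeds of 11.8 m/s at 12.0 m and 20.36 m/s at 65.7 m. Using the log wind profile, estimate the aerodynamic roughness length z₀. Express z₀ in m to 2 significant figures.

z₀ ≈ 1.2 m

Log law: V(z) ∝ ln(z/z₀). With r = V₁/V₂ = 11.8/20.36 = 0.57957,
r · ln(z₂/z₀) = ln(z₁/z₀) ⇒ ln z₀ = (ln z₁ − r·ln z₂)/(1 − r)
ln z₀ = (2.48491 − 0.57957×4.18510) / 0.42043 = 0.1412
z₀ = exp(0.1412) = 1.152 m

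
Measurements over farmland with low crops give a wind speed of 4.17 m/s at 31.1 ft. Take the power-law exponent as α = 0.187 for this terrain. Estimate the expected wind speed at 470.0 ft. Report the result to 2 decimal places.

6.93 m/s

Power-law profile: V₂ = V₁ · (z₂/z₁)^α
V₂ = 4.17 × (470.0/31.1)^0.187 = 4.17 × (15.1125)^0.187
    = 4.17 × 1.6616 = 6.9290 m/s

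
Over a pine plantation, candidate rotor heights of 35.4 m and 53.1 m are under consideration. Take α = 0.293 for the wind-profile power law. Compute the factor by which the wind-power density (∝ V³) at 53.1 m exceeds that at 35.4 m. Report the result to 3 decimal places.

1.428

Speed ratio: V_B/V_A = (z_B/z_A)^α = (53.1/35.4)^0.293 = (1.5000)^0.293 = 1.12615
Power-density ratio: P_B/P_A = (V_B/V_A)³ = (1.12615)³ = 1.42818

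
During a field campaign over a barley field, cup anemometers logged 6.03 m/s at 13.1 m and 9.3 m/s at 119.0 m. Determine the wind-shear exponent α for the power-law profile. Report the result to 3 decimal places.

Power law: V₂/V₁ = (z₂/z₁)^α ⇒ α = ln(V₂/V₁) / ln(z₂/z₁)
α = ln(9.3/6.03) / ln(119.0/13.1) = ln(1.5423) / ln(9.0840)
  = 0.43327 / 2.20651 = 0.19636

α ≈ 0.196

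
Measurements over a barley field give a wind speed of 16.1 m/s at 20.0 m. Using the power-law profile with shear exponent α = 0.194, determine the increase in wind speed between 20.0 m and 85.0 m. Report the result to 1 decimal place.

5.2 m/s

Power law: V₂ = V₁ · (z₂/z₁)^α = 16.1 × (4.2500)^0.194 = 21.3174 m/s
ΔV = 21.3174 − 16.1 = 5.2174 m/s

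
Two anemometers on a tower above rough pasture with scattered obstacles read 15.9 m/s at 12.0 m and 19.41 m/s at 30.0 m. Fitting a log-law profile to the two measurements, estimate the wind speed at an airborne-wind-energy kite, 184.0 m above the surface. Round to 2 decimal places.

Log law: V ∝ ln(z/z₀). From the pair, with r = V₁/V₂ = 0.81917,
ln z₀ = (ln z₁ − r·ln z₂)/(1 − r) = (2.4849 − 0.81917×3.4012)/0.18083 = -1.6658 → z₀ = 0.1890 m
V₃ = V₁ · ln(z₃/z₀)/ln(z₁/z₀) = 15.9 × 6.8807/4.1507 = 26.3578 m/s

26.36 m/s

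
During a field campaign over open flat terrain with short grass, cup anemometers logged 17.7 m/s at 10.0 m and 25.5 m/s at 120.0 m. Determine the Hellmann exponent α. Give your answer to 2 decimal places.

α ≈ 0.15

Power law: V₂/V₁ = (z₂/z₁)^α ⇒ α = ln(V₂/V₁) / ln(z₂/z₁)
α = ln(25.5/17.7) / ln(120.0/10.0) = ln(1.4407) / ln(12.0000)
  = 0.36511 / 2.48491 = 0.14693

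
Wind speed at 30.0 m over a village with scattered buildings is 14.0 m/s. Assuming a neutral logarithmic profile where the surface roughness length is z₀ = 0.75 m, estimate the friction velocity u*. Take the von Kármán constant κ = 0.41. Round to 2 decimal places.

u* ≈ 1.56 m/s

Log law: V(z) = (u*/κ) · ln(z/z₀) ⇒ u* = κ · V / ln(z/z₀)
u* = 0.41 × 14.0 / ln(30.0/0.75) = 0.41 × 14.0 / 3.6889
   = 5.7400 / 3.6889 = 1.5560 m/s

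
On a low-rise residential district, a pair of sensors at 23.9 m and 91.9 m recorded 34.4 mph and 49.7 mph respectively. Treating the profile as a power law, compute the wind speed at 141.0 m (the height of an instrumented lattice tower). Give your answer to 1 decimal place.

First find α: α = ln(V₂/V₁)/ln(z₂/z₁) = ln(49.7/34.4)/ln(91.9/23.9) = 0.36795/1.34682 = 0.2732
Extrapolate from 91.9 m to 141.0 m: V₃ = 49.7 × (141.0/91.9)^0.2732 = 49.7 × 1.1241 = 55.8656 mph

55.9 mph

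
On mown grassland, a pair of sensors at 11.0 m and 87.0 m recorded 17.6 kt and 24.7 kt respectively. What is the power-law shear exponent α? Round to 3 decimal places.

Power law: V₂/V₁ = (z₂/z₁)^α ⇒ α = ln(V₂/V₁) / ln(z₂/z₁)
α = ln(24.7/17.6) / ln(87.0/11.0) = ln(1.4034) / ln(7.9091)
  = 0.33890 / 2.06801 = 0.16388

α ≈ 0.164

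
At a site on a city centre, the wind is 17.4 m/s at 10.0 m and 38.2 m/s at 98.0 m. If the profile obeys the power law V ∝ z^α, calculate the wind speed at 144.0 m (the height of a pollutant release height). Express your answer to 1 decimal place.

43.6 m/s

First find α: α = ln(V₂/V₁)/ln(z₂/z₁) = ln(38.2/17.4)/ln(98.0/10.0) = 0.78637/2.28238 = 0.3445
Extrapolate from 98.0 m to 144.0 m: V₃ = 38.2 × (144.0/98.0)^0.3445 = 38.2 × 1.1418 = 43.6162 m/s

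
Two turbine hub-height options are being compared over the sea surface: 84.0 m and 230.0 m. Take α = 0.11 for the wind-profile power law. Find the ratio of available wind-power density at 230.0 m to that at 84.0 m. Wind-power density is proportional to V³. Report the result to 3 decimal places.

1.394

Speed ratio: V_B/V_A = (z_B/z_A)^α = (230.0/84.0)^0.11 = (2.7381)^0.11 = 1.11717
Power-density ratio: P_B/P_A = (V_B/V_A)³ = (1.11717)³ = 1.39431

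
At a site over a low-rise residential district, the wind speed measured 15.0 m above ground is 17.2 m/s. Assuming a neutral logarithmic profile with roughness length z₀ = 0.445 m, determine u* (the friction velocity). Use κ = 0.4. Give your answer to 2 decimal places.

Log law: V(z) = (u*/κ) · ln(z/z₀) ⇒ u* = κ · V / ln(z/z₀)
u* = 0.4 × 17.2 / ln(15.0/0.445) = 0.4 × 17.2 / 3.5177
   = 6.8800 / 3.5177 = 1.9558 m/s

u* ≈ 1.96 m/s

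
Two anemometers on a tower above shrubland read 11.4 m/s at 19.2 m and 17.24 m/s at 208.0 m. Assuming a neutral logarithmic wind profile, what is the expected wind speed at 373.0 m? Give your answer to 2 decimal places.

Log law: V ∝ ln(z/z₀). From the pair, with r = V₁/V₂ = 0.66125,
ln z₀ = (ln z₁ − r·ln z₂)/(1 − r) = (2.9549 − 0.66125×5.3375)/0.33875 = -1.6961 → z₀ = 0.1834 m
V₃ = V₁ · ln(z₃/z₀)/ln(z₁/z₀) = 11.4 × 7.6177/4.6510 = 18.6715 m/s

18.67 m/s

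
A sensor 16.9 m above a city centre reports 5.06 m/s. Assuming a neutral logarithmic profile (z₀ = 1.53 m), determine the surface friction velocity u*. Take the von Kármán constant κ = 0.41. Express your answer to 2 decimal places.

Log law: V(z) = (u*/κ) · ln(z/z₀) ⇒ u* = κ · V / ln(z/z₀)
u* = 0.41 × 5.06 / ln(16.9/1.53) = 0.41 × 5.06 / 2.4020
   = 2.0746 / 2.4020 = 0.8637 m/s

u* ≈ 0.86 m/s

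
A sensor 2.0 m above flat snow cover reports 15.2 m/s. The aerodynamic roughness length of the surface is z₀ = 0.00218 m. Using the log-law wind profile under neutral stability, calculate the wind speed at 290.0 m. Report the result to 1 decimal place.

Log law: V(z) ∝ ln(z/z₀), so V₂/V₁ = ln(z₂/z₀) / ln(z₁/z₀).
ln(290.0/0.00218) = 11.7983, ln(2.0/0.00218) = 6.8216
V₂ = 15.2 × 11.7983/6.8216 = 15.2 × 1.7296 = 26.2893 m/s

26.3 m/s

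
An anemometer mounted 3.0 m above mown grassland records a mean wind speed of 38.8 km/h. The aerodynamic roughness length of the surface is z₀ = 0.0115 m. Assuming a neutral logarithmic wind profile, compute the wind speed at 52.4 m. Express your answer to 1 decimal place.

Log law: V(z) ∝ ln(z/z₀), so V₂/V₁ = ln(z₂/z₀) / ln(z₁/z₀).
ln(52.4/0.0115) = 8.4243, ln(3.0/0.0115) = 5.5640
V₂ = 38.8 × 8.4243/5.5640 = 38.8 × 1.5141 = 58.7459 km/h

58.7 km/h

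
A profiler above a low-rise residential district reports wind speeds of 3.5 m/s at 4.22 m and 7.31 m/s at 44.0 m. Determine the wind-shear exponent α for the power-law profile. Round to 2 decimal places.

Power law: V₂/V₁ = (z₂/z₁)^α ⇒ α = ln(V₂/V₁) / ln(z₂/z₁)
α = ln(7.31/3.5) / ln(44.0/4.22) = ln(2.0886) / ln(10.4265)
  = 0.73648 / 2.34435 = 0.31415

α ≈ 0.31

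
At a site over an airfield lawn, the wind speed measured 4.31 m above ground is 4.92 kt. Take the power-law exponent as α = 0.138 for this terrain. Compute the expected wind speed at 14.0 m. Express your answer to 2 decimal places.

5.79 kt

Power-law profile: V₂ = V₁ · (z₂/z₁)^α
V₂ = 4.92 × (14.0/4.31)^0.138 = 4.92 × (3.2483)^0.138
    = 4.92 × 1.1765 = 5.7886 kt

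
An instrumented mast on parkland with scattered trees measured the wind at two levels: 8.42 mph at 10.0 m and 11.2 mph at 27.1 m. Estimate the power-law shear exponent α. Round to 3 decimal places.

Power law: V₂/V₁ = (z₂/z₁)^α ⇒ α = ln(V₂/V₁) / ln(z₂/z₁)
α = ln(11.2/8.42) / ln(27.1/10.0) = ln(1.3302) / ln(2.7100)
  = 0.28530 / 0.99695 = 0.28618

α ≈ 0.286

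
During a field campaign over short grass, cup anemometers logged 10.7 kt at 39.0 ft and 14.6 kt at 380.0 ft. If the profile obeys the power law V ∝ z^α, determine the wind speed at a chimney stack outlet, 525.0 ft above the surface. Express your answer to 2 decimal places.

15.26 kt

First find α: α = ln(V₂/V₁)/ln(z₂/z₁) = ln(14.6/10.7)/ln(380.0/39.0) = 0.31078/2.27661 = 0.1365
Extrapolate from 380.0 ft to 525.0 ft: V₃ = 14.6 × (525.0/380.0)^0.1365 = 14.6 × 1.0451 = 15.2586 kt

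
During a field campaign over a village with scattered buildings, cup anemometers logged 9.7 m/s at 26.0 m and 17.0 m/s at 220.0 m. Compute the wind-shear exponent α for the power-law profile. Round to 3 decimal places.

α ≈ 0.263

Power law: V₂/V₁ = (z₂/z₁)^α ⇒ α = ln(V₂/V₁) / ln(z₂/z₁)
α = ln(17.0/9.7) / ln(220.0/26.0) = ln(1.7526) / ln(8.4615)
  = 0.56109 / 2.13553 = 0.26274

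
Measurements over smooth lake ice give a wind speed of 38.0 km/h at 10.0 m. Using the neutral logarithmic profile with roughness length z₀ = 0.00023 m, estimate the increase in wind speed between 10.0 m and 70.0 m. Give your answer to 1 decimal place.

6.9 km/h

Log law: V₂ = V₁ · ln(z₂/z₀)/ln(z₁/z₀) = 38.0 × 12.6259/10.6800 = 44.9236 km/h
ΔV = 44.9236 − 38.0 = 6.9236 km/h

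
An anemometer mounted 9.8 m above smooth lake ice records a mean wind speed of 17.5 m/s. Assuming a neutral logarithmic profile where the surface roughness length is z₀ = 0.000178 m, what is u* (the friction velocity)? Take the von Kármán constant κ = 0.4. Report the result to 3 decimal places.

Log law: V(z) = (u*/κ) · ln(z/z₀) ⇒ u* = κ · V / ln(z/z₀)
u* = 0.4 × 17.5 / ln(9.8/0.000178) = 0.4 × 17.5 / 10.9161
   = 7.0000 / 10.9161 = 0.6413 m/s

u* ≈ 0.641 m/s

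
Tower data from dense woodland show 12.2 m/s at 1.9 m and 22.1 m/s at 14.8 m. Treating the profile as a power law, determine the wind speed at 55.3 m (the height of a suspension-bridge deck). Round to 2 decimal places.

32.37 m/s

First find α: α = ln(V₂/V₁)/ln(z₂/z₁) = ln(22.1/12.2)/ln(14.8/1.9) = 0.59414/2.05277 = 0.2894
Extrapolate from 14.8 m to 55.3 m: V₃ = 22.1 × (55.3/14.8)^0.2894 = 22.1 × 1.4645 = 32.3655 m/s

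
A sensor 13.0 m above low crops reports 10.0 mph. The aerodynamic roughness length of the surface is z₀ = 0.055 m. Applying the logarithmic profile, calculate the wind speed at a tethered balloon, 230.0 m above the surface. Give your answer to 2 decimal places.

Log law: V(z) ∝ ln(z/z₀), so V₂/V₁ = ln(z₂/z₀) / ln(z₁/z₀).
ln(230.0/0.055) = 8.3385, ln(13.0/0.055) = 5.4654
V₂ = 10.0 × 8.3385/5.4654 = 10.0 × 1.5257 = 15.2570 mph

15.26 mph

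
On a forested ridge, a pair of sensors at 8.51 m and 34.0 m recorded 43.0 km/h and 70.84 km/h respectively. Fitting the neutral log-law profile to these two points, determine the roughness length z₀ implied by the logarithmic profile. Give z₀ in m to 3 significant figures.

Log law: V(z) ∝ ln(z/z₀). With r = V₁/V₂ = 43.0/70.84 = 0.60700,
r · ln(z₂/z₀) = ln(z₁/z₀) ⇒ ln z₀ = (ln z₁ − r·ln z₂)/(1 − r)
ln z₀ = (2.14124 − 0.60700×3.52636) / 0.39300 = 0.0019
z₀ = exp(0.0019) = 1.002 m

z₀ ≈ 1.00 m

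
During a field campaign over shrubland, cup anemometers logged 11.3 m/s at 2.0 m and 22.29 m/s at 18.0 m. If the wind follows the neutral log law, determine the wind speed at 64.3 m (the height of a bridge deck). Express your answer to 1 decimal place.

Log law: V ∝ ln(z/z₀). From the pair, with r = V₁/V₂ = 0.50695,
ln z₀ = (ln z₁ − r·ln z₂)/(1 − r) = (0.6931 − 0.50695×2.8904)/0.49305 = -1.5661 → z₀ = 0.2089 m
V₃ = V₁ · ln(z₃/z₀)/ln(z₁/z₀) = 11.3 × 5.7296/2.2592 = 28.6582 m/s

28.7 m/s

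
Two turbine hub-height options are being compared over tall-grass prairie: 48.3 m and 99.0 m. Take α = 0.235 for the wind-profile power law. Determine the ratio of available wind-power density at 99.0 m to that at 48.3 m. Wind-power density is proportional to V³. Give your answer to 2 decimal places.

Speed ratio: V_B/V_A = (z_B/z_A)^α = (99.0/48.3)^0.235 = (2.0497)^0.235 = 1.18371
Power-density ratio: P_B/P_A = (V_B/V_A)³ = (1.18371)³ = 1.65859

1.66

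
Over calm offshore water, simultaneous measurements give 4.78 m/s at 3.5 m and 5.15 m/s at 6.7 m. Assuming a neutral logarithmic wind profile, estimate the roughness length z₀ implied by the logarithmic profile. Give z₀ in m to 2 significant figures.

Log law: V(z) ∝ ln(z/z₀). With r = V₁/V₂ = 4.78/5.15 = 0.92816,
r · ln(z₂/z₀) = ln(z₁/z₀) ⇒ ln z₀ = (ln z₁ − r·ln z₂)/(1 − r)
ln z₀ = (1.25276 − 0.92816×1.90211) / 0.07184 = -7.1361
z₀ = exp(-7.1361) = 0.0007959 m

z₀ ≈ 0.00080 m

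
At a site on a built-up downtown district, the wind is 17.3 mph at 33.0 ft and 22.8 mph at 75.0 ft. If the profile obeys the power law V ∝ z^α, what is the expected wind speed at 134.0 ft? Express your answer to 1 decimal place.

27.7 mph

First find α: α = ln(V₂/V₁)/ln(z₂/z₁) = ln(22.8/17.3)/ln(75.0/33.0) = 0.27605/0.82098 = 0.3362
Extrapolate from 75.0 ft to 134.0 ft: V₃ = 22.8 × (134.0/75.0)^0.3362 = 22.8 × 1.2155 = 27.7130 mph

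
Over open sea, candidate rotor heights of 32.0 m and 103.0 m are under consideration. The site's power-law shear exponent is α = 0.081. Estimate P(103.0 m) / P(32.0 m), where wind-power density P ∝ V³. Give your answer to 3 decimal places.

1.329

Speed ratio: V_B/V_A = (z_B/z_A)^α = (103.0/32.0)^0.081 = (3.2188)^0.081 = 1.09932
Power-density ratio: P_B/P_A = (V_B/V_A)³ = (1.09932)³ = 1.32852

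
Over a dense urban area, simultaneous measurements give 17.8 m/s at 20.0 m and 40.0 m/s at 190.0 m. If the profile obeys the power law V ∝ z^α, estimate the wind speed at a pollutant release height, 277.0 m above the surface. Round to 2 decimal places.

45.81 m/s

First find α: α = ln(V₂/V₁)/ln(z₂/z₁) = ln(40.0/17.8)/ln(190.0/20.0) = 0.80968/2.25129 = 0.3597
Extrapolate from 190.0 m to 277.0 m: V₃ = 40.0 × (277.0/190.0)^0.3597 = 40.0 × 1.1452 = 45.8083 m/s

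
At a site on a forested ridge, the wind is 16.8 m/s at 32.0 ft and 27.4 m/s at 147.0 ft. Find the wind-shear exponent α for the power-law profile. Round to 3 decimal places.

Power law: V₂/V₁ = (z₂/z₁)^α ⇒ α = ln(V₂/V₁) / ln(z₂/z₁)
α = ln(27.4/16.8) / ln(147.0/32.0) = ln(1.6310) / ln(4.5938)
  = 0.48916 / 1.52470 = 0.32083

α ≈ 0.321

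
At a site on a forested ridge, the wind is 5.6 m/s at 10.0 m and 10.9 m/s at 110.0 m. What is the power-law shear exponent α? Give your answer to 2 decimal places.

α ≈ 0.28

Power law: V₂/V₁ = (z₂/z₁)^α ⇒ α = ln(V₂/V₁) / ln(z₂/z₁)
α = ln(10.9/5.6) / ln(110.0/10.0) = ln(1.9464) / ln(11.0000)
  = 0.66600 / 2.39790 = 0.27774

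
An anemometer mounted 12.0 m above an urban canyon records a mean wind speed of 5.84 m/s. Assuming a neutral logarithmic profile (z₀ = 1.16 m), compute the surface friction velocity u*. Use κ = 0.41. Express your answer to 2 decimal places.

u* ≈ 1.02 m/s

Log law: V(z) = (u*/κ) · ln(z/z₀) ⇒ u* = κ · V / ln(z/z₀)
u* = 0.41 × 5.84 / ln(12.0/1.16) = 0.41 × 5.84 / 2.3365
   = 2.3944 / 2.3365 = 1.0248 m/s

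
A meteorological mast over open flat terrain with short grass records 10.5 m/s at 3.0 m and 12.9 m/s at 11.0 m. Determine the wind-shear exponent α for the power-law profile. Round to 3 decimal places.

Power law: V₂/V₁ = (z₂/z₁)^α ⇒ α = ln(V₂/V₁) / ln(z₂/z₁)
α = ln(12.9/10.5) / ln(11.0/3.0) = ln(1.2286) / ln(3.6667)
  = 0.20585 / 1.29928 = 0.15844

α ≈ 0.158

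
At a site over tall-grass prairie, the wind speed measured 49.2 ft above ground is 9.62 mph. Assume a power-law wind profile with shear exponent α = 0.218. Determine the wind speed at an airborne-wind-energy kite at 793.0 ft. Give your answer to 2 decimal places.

Power-law profile: V₂ = V₁ · (z₂/z₁)^α
V₂ = 9.62 × (793.0/49.2)^0.218 = 9.62 × (16.1179)^0.218
    = 9.62 × 1.8331 = 17.6347 mph

17.63 mph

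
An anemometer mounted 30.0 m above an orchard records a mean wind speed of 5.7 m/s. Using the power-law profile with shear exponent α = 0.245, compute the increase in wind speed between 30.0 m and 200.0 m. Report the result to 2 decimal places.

Power law: V₂ = V₁ · (z₂/z₁)^α = 5.7 × (6.6667)^0.245 = 9.0726 m/s
ΔV = 9.0726 − 5.7 = 3.3726 m/s

3.37 m/s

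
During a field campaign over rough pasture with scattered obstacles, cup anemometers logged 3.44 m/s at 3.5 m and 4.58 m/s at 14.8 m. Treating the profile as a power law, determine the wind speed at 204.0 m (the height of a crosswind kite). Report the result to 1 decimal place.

7.7 m/s

First find α: α = ln(V₂/V₁)/ln(z₂/z₁) = ln(4.58/3.44)/ln(14.8/3.5) = 0.28623/1.44186 = 0.1985
Extrapolate from 14.8 m to 204.0 m: V₃ = 4.58 × (204.0/14.8)^0.1985 = 4.58 × 1.6834 = 7.7098 m/s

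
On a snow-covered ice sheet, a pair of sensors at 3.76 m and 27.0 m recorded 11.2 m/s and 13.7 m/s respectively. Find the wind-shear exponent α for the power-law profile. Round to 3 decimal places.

α ≈ 0.102

Power law: V₂/V₁ = (z₂/z₁)^α ⇒ α = ln(V₂/V₁) / ln(z₂/z₁)
α = ln(13.7/11.2) / ln(27.0/3.76) = ln(1.2232) / ln(7.1809)
  = 0.20148 / 1.97142 = 0.10220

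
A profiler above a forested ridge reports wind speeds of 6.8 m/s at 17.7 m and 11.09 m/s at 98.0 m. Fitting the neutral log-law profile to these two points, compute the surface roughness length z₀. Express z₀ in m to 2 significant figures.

Log law: V(z) ∝ ln(z/z₀). With r = V₁/V₂ = 6.8/11.09 = 0.61317,
r · ln(z₂/z₀) = ln(z₁/z₀) ⇒ ln z₀ = (ln z₁ − r·ln z₂)/(1 − r)
ln z₀ = (2.87356 − 0.61317×4.58497) / 0.38683 = 0.1609
z₀ = exp(0.1609) = 1.175 m

z₀ ≈ 1.2 m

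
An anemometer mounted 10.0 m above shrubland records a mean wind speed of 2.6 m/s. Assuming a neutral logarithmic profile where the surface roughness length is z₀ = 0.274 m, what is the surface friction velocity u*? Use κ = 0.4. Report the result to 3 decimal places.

u* ≈ 0.289 m/s

Log law: V(z) = (u*/κ) · ln(z/z₀) ⇒ u* = κ · V / ln(z/z₀)
u* = 0.4 × 2.6 / ln(10.0/0.274) = 0.4 × 2.6 / 3.5972
   = 1.0400 / 3.5972 = 0.2891 m/s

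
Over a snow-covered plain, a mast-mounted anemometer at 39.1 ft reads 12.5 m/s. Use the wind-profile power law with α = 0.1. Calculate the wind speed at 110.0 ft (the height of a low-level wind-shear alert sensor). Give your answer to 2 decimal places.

Power-law profile: V₂ = V₁ · (z₂/z₁)^α
V₂ = 12.5 × (110.0/39.1)^0.1 = 12.5 × (2.8133)^0.1
    = 12.5 × 1.1090 = 13.8622 m/s

13.86 m/s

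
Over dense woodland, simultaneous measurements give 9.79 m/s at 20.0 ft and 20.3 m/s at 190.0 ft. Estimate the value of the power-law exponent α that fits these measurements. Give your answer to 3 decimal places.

Power law: V₂/V₁ = (z₂/z₁)^α ⇒ α = ln(V₂/V₁) / ln(z₂/z₁)
α = ln(20.3/9.79) / ln(190.0/20.0) = ln(2.0735) / ln(9.5000)
  = 0.72926 / 2.25129 = 0.32393

α ≈ 0.324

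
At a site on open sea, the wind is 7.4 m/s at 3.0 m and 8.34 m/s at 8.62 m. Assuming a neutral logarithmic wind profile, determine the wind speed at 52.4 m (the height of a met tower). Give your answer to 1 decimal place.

9.9 m/s

Log law: V ∝ ln(z/z₀). From the pair, with r = V₁/V₂ = 0.88729,
ln z₀ = (ln z₁ − r·ln z₂)/(1 − r) = (1.0986 − 0.88729×2.1541)/0.11271 = -7.2104 → z₀ = 0.0007388 m
V₃ = V₁ · ln(z₃/z₀)/ln(z₁/z₀) = 7.4 × 11.1693/8.3090 = 9.9474 m/s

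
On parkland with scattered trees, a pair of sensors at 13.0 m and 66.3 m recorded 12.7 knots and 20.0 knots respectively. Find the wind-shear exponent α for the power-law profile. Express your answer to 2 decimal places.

α ≈ 0.28

Power law: V₂/V₁ = (z₂/z₁)^α ⇒ α = ln(V₂/V₁) / ln(z₂/z₁)
α = ln(20.0/12.7) / ln(66.3/13.0) = ln(1.5748) / ln(5.1000)
  = 0.45413 / 1.62924 = 0.27874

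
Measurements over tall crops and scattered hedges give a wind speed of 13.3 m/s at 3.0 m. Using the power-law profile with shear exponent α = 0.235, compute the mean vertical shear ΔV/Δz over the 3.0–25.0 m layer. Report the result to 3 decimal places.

Power law: V₂ = V₁ · (z₂/z₁)^α = 13.3 × (8.3333)^0.235 = 21.8899 m/s
ΔV/Δz = (21.8899 − 13.3)/(25.0 − 3.0) = 8.5899/22.0000 = 0.39045 m/s/m

0.390 m/s/m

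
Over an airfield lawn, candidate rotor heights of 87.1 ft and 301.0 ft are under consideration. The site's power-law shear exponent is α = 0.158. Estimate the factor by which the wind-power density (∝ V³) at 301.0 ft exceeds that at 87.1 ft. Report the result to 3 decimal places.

Speed ratio: V_B/V_A = (z_B/z_A)^α = (301.0/87.1)^0.158 = (3.4558)^0.158 = 1.21644
Power-density ratio: P_B/P_A = (V_B/V_A)³ = (1.21644)³ = 1.80000

1.800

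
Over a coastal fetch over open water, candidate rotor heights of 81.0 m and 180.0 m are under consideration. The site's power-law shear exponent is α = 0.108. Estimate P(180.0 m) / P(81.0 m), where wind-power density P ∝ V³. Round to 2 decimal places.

Speed ratio: V_B/V_A = (z_B/z_A)^α = (180.0/81.0)^0.108 = (2.2222)^0.108 = 1.09007
Power-density ratio: P_B/P_A = (V_B/V_A)³ = (1.09007)³ = 1.29527

1.30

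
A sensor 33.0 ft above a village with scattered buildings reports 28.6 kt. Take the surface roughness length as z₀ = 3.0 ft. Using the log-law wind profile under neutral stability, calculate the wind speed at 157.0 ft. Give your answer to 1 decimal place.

Log law: V(z) ∝ ln(z/z₀), so V₂/V₁ = ln(z₂/z₀) / ln(z₁/z₀).
ln(157.0/3.0) = 3.9576, ln(33.0/3.0) = 2.3979
V₂ = 28.6 × 3.9576/2.3979 = 28.6 × 1.6505 = 47.2032 kt

47.2 kt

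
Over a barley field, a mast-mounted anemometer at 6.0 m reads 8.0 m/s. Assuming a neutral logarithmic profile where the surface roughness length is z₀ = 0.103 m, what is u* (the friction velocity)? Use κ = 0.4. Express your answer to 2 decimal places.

Log law: V(z) = (u*/κ) · ln(z/z₀) ⇒ u* = κ · V / ln(z/z₀)
u* = 0.4 × 8.0 / ln(6.0/0.103) = 0.4 × 8.0 / 4.0648
   = 3.2000 / 4.0648 = 0.7872 m/s

u* ≈ 0.79 m/s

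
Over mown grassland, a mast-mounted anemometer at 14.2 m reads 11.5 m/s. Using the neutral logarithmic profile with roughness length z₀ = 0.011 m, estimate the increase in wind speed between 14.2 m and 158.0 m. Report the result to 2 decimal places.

3.87 m/s

Log law: V₂ = V₁ · ln(z₂/z₀)/ln(z₁/z₀) = 11.5 × 9.5725/7.1631 = 15.3681 m/s
ΔV = 15.3681 − 11.5 = 3.8681 m/s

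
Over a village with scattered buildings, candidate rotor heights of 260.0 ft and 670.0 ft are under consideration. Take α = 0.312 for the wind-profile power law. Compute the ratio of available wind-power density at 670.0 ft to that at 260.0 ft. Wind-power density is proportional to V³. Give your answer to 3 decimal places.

2.425

Speed ratio: V_B/V_A = (z_B/z_A)^α = (670.0/260.0)^0.312 = (2.5769)^0.312 = 1.34358
Power-density ratio: P_B/P_A = (V_B/V_A)³ = (1.34358)³ = 2.42544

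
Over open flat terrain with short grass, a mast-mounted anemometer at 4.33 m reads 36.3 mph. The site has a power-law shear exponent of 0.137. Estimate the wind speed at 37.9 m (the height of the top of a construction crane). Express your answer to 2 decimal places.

48.86 mph

Power-law profile: V₂ = V₁ · (z₂/z₁)^α
V₂ = 36.3 × (37.9/4.33)^0.137 = 36.3 × (8.7529)^0.137
    = 36.3 × 1.3461 = 48.8631 mph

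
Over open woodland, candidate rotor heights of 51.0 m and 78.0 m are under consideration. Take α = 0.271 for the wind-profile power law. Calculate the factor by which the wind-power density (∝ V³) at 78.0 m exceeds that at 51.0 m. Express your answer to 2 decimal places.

Speed ratio: V_B/V_A = (z_B/z_A)^α = (78.0/51.0)^0.271 = (1.5294)^0.271 = 1.12203
Power-density ratio: P_B/P_A = (V_B/V_A)³ = (1.12203)³ = 1.41260

1.41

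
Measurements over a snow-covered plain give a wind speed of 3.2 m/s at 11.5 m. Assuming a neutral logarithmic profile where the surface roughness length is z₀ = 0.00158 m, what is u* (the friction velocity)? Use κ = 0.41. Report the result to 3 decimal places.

u* ≈ 0.148 m/s

Log law: V(z) = (u*/κ) · ln(z/z₀) ⇒ u* = κ · V / ln(z/z₀)
u* = 0.41 × 3.2 / ln(11.5/0.00158) = 0.41 × 3.2 / 8.8927
   = 1.3120 / 8.8927 = 0.1475 m/s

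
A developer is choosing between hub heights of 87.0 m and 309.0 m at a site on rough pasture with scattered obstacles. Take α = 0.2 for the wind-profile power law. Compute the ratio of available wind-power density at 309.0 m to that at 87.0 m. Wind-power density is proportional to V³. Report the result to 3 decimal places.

2.139

Speed ratio: V_B/V_A = (z_B/z_A)^α = (309.0/87.0)^0.2 = (3.5517)^0.2 = 1.28851
Power-density ratio: P_B/P_A = (V_B/V_A)³ = (1.28851)³ = 2.13926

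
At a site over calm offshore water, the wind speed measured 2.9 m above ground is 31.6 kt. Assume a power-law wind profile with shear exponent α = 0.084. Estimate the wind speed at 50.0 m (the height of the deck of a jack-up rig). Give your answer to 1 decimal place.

40.1 kt

Power-law profile: V₂ = V₁ · (z₂/z₁)^α
V₂ = 31.6 × (50.0/2.9)^0.084 = 31.6 × (17.2414)^0.084
    = 31.6 × 1.2702 = 40.1383 kt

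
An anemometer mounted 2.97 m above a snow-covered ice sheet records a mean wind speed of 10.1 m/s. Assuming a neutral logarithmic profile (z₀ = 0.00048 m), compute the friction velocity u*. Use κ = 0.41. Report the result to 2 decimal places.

Log law: V(z) = (u*/κ) · ln(z/z₀) ⇒ u* = κ · V / ln(z/z₀)
u* = 0.41 × 10.1 / ln(2.97/0.00048) = 0.41 × 10.1 / 8.7303
   = 4.1410 / 8.7303 = 0.4743 m/s

u* ≈ 0.47 m/s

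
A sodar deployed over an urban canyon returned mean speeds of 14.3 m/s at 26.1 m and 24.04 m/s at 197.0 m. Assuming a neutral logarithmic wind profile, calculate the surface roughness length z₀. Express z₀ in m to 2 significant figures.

Log law: V(z) ∝ ln(z/z₀). With r = V₁/V₂ = 14.3/24.04 = 0.59484,
r · ln(z₂/z₀) = ln(z₁/z₀) ⇒ ln z₀ = (ln z₁ − r·ln z₂)/(1 − r)
ln z₀ = (3.26194 − 0.59484×5.28320) / 0.40516 = 0.2944
z₀ = exp(0.2944) = 1.342 m

z₀ ≈ 1.3 m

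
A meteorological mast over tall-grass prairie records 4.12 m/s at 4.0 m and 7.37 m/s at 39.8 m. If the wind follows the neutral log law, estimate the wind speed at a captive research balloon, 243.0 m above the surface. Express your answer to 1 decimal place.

9.9 m/s

Log law: V ∝ ln(z/z₀). From the pair, with r = V₁/V₂ = 0.55902,
ln z₀ = (ln z₁ − r·ln z₂)/(1 − r) = (1.3863 − 0.55902×3.6839)/0.44098 = -1.5263 → z₀ = 0.2173 m
V₃ = V₁ · ln(z₃/z₀)/ln(z₁/z₀) = 4.12 × 7.0194/2.9126 = 9.9292 m/s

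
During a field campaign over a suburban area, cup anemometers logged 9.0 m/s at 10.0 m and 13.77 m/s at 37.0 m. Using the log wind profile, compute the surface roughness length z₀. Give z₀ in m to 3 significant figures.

z₀ ≈ 0.847 m

Log law: V(z) ∝ ln(z/z₀). With r = V₁/V₂ = 9.0/13.77 = 0.65359,
r · ln(z₂/z₀) = ln(z₁/z₀) ⇒ ln z₀ = (ln z₁ − r·ln z₂)/(1 − r)
ln z₀ = (2.30259 − 0.65359×3.61092) / 0.34641 = -0.1660
z₀ = exp(-0.1660) = 0.8471 m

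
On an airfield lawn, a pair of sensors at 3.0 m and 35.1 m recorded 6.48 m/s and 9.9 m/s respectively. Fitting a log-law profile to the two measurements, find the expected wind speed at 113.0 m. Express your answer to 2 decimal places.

11.53 m/s

Log law: V ∝ ln(z/z₀). From the pair, with r = V₁/V₂ = 0.65455,
ln z₀ = (ln z₁ − r·ln z₂)/(1 − r) = (1.0986 − 0.65455×3.5582)/0.34545 = -3.5617 → z₀ = 0.02839 m
V₃ = V₁ · ln(z₃/z₀)/ln(z₁/z₀) = 6.48 × 8.2890/4.6603 = 11.5257 m/s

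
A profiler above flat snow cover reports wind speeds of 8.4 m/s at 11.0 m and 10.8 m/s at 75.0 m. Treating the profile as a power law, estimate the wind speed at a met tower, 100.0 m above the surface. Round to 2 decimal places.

11.21 m/s

First find α: α = ln(V₂/V₁)/ln(z₂/z₁) = ln(10.8/8.4)/ln(75.0/11.0) = 0.25131/1.91959 = 0.1309
Extrapolate from 75.0 m to 100.0 m: V₃ = 10.8 × (100.0/75.0)^0.1309 = 10.8 × 1.0384 = 11.2145 m/s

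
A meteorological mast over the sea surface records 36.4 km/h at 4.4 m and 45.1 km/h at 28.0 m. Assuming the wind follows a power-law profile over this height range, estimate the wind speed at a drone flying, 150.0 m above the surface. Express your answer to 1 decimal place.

54.8 km/h

First find α: α = ln(V₂/V₁)/ln(z₂/z₁) = ln(45.1/36.4)/ln(28.0/4.4) = 0.21431/1.85060 = 0.1158
Extrapolate from 28.0 m to 150.0 m: V₃ = 45.1 × (150.0/28.0)^0.1158 = 45.1 × 1.2146 = 54.7763 km/h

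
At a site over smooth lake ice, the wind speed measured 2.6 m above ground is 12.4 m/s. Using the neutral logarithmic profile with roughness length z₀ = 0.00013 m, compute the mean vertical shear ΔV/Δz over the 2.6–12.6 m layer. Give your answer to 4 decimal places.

Log law: V₂ = V₁ · ln(z₂/z₀)/ln(z₁/z₀) = 12.4 × 11.4817/9.9035 = 14.3760 m/s
ΔV/Δz = (14.3760 − 12.4)/(12.6 − 2.6) = 1.9760/10.0000 = 0.19760 m/s/m

0.1976 m/s/m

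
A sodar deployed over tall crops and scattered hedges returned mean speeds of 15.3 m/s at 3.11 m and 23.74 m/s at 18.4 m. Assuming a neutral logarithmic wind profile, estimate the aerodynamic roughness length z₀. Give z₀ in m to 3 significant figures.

Log law: V(z) ∝ ln(z/z₀). With r = V₁/V₂ = 15.3/23.74 = 0.64448,
r · ln(z₂/z₀) = ln(z₁/z₀) ⇒ ln z₀ = (ln z₁ − r·ln z₂)/(1 − r)
ln z₀ = (1.13462 − 0.64448×2.91235) / 0.35552 = -2.0880
z₀ = exp(-2.0880) = 0.1239 m

z₀ ≈ 0.124 m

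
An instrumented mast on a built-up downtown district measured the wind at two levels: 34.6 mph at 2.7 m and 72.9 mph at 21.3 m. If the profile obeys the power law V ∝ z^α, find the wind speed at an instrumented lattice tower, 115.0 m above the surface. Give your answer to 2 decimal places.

133.95 mph

First find α: α = ln(V₂/V₁)/ln(z₂/z₁) = ln(72.9/34.6)/ln(21.3/2.7) = 0.74523/2.06546 = 0.3608
Extrapolate from 21.3 m to 115.0 m: V₃ = 72.9 × (115.0/21.3)^0.3608 = 72.9 × 1.8375 = 133.9537 mph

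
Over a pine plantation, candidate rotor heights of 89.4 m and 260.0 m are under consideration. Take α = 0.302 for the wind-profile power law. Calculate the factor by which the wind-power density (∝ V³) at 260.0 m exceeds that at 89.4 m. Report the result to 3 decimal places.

2.631

Speed ratio: V_B/V_A = (z_B/z_A)^α = (260.0/89.4)^0.302 = (2.9083)^0.302 = 1.38044
Power-density ratio: P_B/P_A = (V_B/V_A)³ = (1.38044)³ = 2.63060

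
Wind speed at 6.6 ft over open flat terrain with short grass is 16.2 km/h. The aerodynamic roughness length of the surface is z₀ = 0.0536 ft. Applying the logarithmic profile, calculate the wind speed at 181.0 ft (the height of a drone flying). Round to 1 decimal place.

Log law: V(z) ∝ ln(z/z₀), so V₂/V₁ = ln(z₂/z₀) / ln(z₁/z₀).
ln(181.0/0.0536) = 8.1247, ln(6.6/0.0536) = 4.8133
V₂ = 16.2 × 8.1247/4.8133 = 16.2 × 1.6880 = 27.3452 km/h

27.3 km/h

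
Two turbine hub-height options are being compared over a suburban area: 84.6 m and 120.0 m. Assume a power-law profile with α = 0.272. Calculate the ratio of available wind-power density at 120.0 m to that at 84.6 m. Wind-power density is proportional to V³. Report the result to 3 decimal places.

Speed ratio: V_B/V_A = (z_B/z_A)^α = (120.0/84.6)^0.272 = (1.4184)^0.272 = 1.09975
Power-density ratio: P_B/P_A = (V_B/V_A)³ = (1.09975)³ = 1.33008

1.330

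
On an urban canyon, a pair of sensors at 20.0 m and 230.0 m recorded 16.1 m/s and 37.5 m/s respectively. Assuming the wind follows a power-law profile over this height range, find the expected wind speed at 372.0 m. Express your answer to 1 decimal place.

44.3 m/s

First find α: α = ln(V₂/V₁)/ln(z₂/z₁) = ln(37.5/16.1)/ln(230.0/20.0) = 0.84552/2.44235 = 0.3462
Extrapolate from 230.0 m to 372.0 m: V₃ = 37.5 × (372.0/230.0)^0.3462 = 37.5 × 1.1811 = 44.2916 m/s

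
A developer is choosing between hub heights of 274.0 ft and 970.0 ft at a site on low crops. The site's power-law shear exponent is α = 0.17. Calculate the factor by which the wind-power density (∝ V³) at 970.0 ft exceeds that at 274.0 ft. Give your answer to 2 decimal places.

Speed ratio: V_B/V_A = (z_B/z_A)^α = (970.0/274.0)^0.17 = (3.5401)^0.17 = 1.23975
Power-density ratio: P_B/P_A = (V_B/V_A)³ = (1.23975)³ = 1.90546

1.91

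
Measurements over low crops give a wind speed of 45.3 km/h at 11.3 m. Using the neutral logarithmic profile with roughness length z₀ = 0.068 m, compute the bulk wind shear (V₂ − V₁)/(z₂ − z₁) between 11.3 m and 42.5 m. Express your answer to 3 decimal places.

0.376 km/h/m

Log law: V₂ = V₁ · ln(z₂/z₀)/ln(z₁/z₀) = 45.3 × 6.4378/5.1131 = 57.0364 km/h
ΔV/Δz = (57.0364 − 45.3)/(42.5 − 11.3) = 11.7364/31.2000 = 0.37617 km/h/m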